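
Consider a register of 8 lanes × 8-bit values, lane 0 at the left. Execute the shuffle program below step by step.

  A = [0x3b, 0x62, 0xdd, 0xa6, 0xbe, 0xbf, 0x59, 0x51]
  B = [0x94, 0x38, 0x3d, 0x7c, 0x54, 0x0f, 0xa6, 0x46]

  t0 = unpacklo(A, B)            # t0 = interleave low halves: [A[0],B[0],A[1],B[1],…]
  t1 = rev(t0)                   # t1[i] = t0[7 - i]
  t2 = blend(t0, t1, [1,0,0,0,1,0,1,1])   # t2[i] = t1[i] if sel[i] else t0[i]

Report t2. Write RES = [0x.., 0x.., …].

t0 = [0x3b, 0x94, 0x62, 0x38, 0xdd, 0x3d, 0xa6, 0x7c]
t1 = [0x7c, 0xa6, 0x3d, 0xdd, 0x38, 0x62, 0x94, 0x3b]
t2 = [0x7c, 0x94, 0x62, 0x38, 0x38, 0x3d, 0x94, 0x3b]

RES = [0x7c, 0x94, 0x62, 0x38, 0x38, 0x3d, 0x94, 0x3b]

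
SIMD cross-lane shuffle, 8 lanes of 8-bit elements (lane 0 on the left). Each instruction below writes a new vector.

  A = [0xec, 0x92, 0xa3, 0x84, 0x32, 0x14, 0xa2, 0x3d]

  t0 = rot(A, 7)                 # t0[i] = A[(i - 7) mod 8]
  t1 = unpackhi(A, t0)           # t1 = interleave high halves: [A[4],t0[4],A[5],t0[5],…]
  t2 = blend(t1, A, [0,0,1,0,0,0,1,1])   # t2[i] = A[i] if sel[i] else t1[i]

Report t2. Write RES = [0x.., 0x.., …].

RES = [0x32, 0x14, 0xa3, 0xa2, 0xa2, 0x3d, 0xa2, 0x3d]

  t0: 92 a3 84 32 14 a2 3d ec
  t1: 32 14 14 a2 a2 3d 3d ec
  t2: 32 14 a3 a2 a2 3d a2 3d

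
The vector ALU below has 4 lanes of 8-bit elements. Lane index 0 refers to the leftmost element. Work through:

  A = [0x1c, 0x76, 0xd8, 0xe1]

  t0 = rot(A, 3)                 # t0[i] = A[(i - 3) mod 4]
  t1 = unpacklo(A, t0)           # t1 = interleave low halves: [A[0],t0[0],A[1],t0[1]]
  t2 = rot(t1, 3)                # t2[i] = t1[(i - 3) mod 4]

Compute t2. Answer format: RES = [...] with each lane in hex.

RES = [0x76, 0x76, 0xd8, 0x1c]

→ t0 |76|d8|e1|1c|
→ t1 |1c|76|76|d8|
→ t2 |76|76|d8|1c|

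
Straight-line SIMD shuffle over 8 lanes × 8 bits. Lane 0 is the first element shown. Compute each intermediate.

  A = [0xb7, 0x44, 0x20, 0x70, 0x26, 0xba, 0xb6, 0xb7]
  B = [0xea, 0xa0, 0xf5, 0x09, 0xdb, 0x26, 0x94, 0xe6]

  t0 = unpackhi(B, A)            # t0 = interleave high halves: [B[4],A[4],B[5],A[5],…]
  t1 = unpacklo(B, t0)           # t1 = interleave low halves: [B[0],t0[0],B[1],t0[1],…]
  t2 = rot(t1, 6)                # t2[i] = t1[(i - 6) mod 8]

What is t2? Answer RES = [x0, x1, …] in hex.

RES = [ 0xa0  0x26  0xf5  0x26  0x09  0xba  0xea  0xdb ]

  t0: db 26 26 ba 94 b6 e6 b7
  t1: ea db a0 26 f5 26 09 ba
  t2: a0 26 f5 26 09 ba ea db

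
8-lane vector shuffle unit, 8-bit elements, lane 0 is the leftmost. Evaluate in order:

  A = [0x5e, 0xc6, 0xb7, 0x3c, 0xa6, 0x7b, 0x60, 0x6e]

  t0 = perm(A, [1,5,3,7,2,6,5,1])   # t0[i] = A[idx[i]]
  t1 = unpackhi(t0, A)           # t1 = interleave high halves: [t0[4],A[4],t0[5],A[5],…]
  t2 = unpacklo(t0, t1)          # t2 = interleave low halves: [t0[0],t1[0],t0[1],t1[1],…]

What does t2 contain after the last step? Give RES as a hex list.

RES = [0xc6, 0xb7, 0x7b, 0xa6, 0x3c, 0x60, 0x6e, 0x7b]

t0 = [0xc6, 0x7b, 0x3c, 0x6e, 0xb7, 0x60, 0x7b, 0xc6]
t1 = [0xb7, 0xa6, 0x60, 0x7b, 0x7b, 0x60, 0xc6, 0x6e]
t2 = [0xc6, 0xb7, 0x7b, 0xa6, 0x3c, 0x60, 0x6e, 0x7b]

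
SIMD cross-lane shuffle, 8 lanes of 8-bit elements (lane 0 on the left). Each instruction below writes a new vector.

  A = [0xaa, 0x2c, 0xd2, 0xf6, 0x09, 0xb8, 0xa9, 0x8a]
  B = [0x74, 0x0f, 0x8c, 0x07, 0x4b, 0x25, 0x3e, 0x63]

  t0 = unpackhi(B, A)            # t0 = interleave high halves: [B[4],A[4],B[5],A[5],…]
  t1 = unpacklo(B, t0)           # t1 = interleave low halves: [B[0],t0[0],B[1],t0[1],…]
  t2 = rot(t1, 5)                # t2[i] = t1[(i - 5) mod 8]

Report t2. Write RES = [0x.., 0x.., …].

  t0: 4b 09 25 b8 3e a9 63 8a
  t1: 74 4b 0f 09 8c 25 07 b8
  t2: 09 8c 25 07 b8 74 4b 0f

RES = [ 0x09  0x8c  0x25  0x07  0xb8  0x74  0x4b  0x0f ]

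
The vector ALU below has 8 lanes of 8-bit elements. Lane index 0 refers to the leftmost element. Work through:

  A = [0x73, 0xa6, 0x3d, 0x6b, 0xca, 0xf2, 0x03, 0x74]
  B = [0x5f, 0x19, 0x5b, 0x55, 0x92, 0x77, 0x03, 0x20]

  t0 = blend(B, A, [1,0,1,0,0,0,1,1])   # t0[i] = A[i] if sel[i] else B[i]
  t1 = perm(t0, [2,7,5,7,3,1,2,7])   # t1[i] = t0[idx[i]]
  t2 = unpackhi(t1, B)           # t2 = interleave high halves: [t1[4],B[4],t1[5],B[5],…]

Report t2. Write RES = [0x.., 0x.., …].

RES = [ 0x55  0x92  0x19  0x77  0x3d  0x03  0x74  0x20 ]

t0 = [0x73, 0x19, 0x3d, 0x55, 0x92, 0x77, 0x03, 0x74]
t1 = [0x3d, 0x74, 0x77, 0x74, 0x55, 0x19, 0x3d, 0x74]
t2 = [0x55, 0x92, 0x19, 0x77, 0x3d, 0x03, 0x74, 0x20]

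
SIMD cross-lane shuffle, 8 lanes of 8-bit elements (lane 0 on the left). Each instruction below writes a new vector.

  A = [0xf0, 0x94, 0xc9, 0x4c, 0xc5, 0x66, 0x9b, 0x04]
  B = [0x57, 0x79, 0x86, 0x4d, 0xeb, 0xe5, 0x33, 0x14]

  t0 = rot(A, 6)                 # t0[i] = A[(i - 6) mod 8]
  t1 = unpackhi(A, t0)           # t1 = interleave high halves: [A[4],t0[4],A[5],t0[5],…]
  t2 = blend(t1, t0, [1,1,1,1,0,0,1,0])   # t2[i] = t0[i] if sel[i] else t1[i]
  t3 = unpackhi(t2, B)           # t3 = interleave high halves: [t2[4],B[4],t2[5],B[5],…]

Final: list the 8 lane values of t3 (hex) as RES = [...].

→ t0 |c9|4c|c5|66|9b|04|f0|94|
→ t1 |c5|9b|66|04|9b|f0|04|94|
→ t2 |c9|4c|c5|66|9b|f0|f0|94|
→ t3 |9b|eb|f0|e5|f0|33|94|14|

RES = [0x9b, 0xeb, 0xf0, 0xe5, 0xf0, 0x33, 0x94, 0x14]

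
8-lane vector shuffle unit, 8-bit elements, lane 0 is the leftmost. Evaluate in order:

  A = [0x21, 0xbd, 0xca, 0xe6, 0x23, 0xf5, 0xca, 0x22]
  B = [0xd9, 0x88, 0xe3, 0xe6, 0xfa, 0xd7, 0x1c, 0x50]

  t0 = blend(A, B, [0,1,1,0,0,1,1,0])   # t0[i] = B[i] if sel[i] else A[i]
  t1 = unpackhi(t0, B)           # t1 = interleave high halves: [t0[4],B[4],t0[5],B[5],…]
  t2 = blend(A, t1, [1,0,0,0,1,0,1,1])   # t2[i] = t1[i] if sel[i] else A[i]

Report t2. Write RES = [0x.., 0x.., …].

RES = [ 0x23  0xbd  0xca  0xe6  0x1c  0xf5  0x22  0x50 ]

→ t0 |21|88|e3|e6|23|d7|1c|22|
→ t1 |23|fa|d7|d7|1c|1c|22|50|
→ t2 |23|bd|ca|e6|1c|f5|22|50|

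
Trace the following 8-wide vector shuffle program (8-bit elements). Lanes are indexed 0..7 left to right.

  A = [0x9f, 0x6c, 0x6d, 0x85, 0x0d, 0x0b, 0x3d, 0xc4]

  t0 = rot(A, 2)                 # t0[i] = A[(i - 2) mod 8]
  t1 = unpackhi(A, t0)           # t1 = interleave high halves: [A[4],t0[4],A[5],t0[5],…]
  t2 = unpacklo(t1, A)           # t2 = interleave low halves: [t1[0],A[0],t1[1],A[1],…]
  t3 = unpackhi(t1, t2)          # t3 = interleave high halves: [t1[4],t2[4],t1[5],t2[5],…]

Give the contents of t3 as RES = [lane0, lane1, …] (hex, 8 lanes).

  t0: 3d c4 9f 6c 6d 85 0d 0b
  t1: 0d 6d 0b 85 3d 0d c4 0b
  t2: 0d 9f 6d 6c 0b 6d 85 85
  t3: 3d 0b 0d 6d c4 85 0b 85

RES = [ 0x3d  0x0b  0x0d  0x6d  0xc4  0x85  0x0b  0x85 ]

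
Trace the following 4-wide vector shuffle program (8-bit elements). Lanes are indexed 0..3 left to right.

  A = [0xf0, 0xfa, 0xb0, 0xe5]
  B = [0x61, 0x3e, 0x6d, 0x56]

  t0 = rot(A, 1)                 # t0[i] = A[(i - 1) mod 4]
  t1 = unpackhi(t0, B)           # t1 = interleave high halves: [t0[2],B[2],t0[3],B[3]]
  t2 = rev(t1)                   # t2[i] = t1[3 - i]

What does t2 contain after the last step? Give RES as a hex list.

→ t0 |e5|f0|fa|b0|
→ t1 |fa|6d|b0|56|
→ t2 |56|b0|6d|fa|

RES = [ 0x56  0xb0  0x6d  0xfa ]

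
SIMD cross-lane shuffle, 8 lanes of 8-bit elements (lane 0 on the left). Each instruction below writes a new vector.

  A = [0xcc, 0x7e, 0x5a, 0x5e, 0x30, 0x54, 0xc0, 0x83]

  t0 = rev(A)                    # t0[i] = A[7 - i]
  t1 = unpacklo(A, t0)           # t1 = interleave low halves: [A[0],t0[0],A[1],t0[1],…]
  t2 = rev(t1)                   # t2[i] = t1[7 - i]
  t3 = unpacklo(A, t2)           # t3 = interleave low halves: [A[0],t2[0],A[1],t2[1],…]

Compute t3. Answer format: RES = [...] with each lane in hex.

RES = [0xcc, 0x30, 0x7e, 0x5e, 0x5a, 0x54, 0x5e, 0x5a]

  t0: 83 c0 54 30 5e 5a 7e cc
  t1: cc 83 7e c0 5a 54 5e 30
  t2: 30 5e 54 5a c0 7e 83 cc
  t3: cc 30 7e 5e 5a 54 5e 5a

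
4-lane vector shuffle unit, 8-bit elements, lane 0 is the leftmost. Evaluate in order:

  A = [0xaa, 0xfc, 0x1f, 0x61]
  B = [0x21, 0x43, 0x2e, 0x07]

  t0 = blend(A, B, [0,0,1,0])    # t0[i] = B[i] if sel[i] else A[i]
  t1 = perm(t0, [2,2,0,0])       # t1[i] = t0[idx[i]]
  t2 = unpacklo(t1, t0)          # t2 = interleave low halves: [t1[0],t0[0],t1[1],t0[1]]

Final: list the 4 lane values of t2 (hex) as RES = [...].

  t0: aa fc 2e 61
  t1: 2e 2e aa aa
  t2: 2e aa 2e fc

RES = [0x2e, 0xaa, 0x2e, 0xfc]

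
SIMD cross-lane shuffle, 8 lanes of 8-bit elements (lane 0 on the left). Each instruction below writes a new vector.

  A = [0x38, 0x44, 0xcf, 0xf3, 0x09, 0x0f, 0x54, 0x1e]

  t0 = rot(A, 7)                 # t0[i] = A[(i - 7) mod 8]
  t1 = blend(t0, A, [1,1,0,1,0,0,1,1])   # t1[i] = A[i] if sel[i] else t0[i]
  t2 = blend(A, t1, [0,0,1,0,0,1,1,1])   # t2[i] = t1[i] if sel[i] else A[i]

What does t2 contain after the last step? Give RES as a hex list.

  t0: 44 cf f3 09 0f 54 1e 38
  t1: 38 44 f3 f3 0f 54 54 1e
  t2: 38 44 f3 f3 09 54 54 1e

RES = [0x38, 0x44, 0xf3, 0xf3, 0x09, 0x54, 0x54, 0x1e]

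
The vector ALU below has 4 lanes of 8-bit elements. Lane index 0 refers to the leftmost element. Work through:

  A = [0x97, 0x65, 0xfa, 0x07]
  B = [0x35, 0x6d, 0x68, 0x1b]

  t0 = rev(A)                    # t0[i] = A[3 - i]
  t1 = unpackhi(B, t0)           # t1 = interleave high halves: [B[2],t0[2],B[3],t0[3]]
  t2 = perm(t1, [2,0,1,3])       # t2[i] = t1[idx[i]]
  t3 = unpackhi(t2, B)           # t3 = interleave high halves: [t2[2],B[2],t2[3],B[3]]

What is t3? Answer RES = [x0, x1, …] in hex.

RES = [ 0x65  0x68  0x97  0x1b ]

  t0: 07 fa 65 97
  t1: 68 65 1b 97
  t2: 1b 68 65 97
  t3: 65 68 97 1b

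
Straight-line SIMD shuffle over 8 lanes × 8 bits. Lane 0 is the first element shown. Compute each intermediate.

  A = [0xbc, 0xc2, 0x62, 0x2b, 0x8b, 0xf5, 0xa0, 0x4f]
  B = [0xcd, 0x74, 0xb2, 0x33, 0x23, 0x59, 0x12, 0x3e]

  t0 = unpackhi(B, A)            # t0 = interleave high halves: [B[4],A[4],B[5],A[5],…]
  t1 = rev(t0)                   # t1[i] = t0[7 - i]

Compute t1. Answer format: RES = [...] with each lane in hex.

t0 = [0x23, 0x8b, 0x59, 0xf5, 0x12, 0xa0, 0x3e, 0x4f]
t1 = [0x4f, 0x3e, 0xa0, 0x12, 0xf5, 0x59, 0x8b, 0x23]

RES = [ 0x4f  0x3e  0xa0  0x12  0xf5  0x59  0x8b  0x23 ]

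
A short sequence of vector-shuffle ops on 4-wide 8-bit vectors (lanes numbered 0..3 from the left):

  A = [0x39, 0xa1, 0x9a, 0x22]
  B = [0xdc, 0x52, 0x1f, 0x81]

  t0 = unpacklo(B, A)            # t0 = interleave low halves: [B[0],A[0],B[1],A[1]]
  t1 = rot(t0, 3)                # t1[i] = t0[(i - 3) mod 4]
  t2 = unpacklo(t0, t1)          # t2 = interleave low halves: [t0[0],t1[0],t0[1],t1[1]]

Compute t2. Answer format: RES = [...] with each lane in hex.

RES = [0xdc, 0x39, 0x39, 0x52]

→ t0 |dc|39|52|a1|
→ t1 |39|52|a1|dc|
→ t2 |dc|39|39|52|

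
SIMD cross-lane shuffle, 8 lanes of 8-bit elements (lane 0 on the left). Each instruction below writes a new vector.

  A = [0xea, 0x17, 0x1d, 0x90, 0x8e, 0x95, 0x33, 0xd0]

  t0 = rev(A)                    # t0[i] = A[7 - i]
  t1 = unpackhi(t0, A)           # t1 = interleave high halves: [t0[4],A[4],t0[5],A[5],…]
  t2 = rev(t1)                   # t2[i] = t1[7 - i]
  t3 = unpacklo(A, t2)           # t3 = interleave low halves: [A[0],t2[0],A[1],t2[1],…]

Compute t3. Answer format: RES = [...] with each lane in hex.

→ t0 |d0|33|95|8e|90|1d|17|ea|
→ t1 |90|8e|1d|95|17|33|ea|d0|
→ t2 |d0|ea|33|17|95|1d|8e|90|
→ t3 |ea|d0|17|ea|1d|33|90|17|

RES = [0xea, 0xd0, 0x17, 0xea, 0x1d, 0x33, 0x90, 0x17]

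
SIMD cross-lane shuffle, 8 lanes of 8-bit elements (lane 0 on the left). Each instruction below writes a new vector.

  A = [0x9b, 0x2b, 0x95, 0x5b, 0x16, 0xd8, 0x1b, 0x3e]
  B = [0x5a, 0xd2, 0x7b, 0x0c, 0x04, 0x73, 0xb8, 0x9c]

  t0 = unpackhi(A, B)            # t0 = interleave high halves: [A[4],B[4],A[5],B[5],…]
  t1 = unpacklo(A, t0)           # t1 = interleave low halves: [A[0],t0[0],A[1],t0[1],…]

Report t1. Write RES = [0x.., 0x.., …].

RES = [0x9b, 0x16, 0x2b, 0x04, 0x95, 0xd8, 0x5b, 0x73]

  t0: 16 04 d8 73 1b b8 3e 9c
  t1: 9b 16 2b 04 95 d8 5b 73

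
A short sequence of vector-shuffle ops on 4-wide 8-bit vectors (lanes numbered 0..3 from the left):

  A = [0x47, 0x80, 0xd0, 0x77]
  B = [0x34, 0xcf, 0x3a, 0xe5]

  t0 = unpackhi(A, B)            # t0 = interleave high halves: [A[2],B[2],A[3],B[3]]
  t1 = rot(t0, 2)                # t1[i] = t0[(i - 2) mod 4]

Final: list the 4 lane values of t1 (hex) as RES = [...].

  t0: d0 3a 77 e5
  t1: 77 e5 d0 3a

RES = [0x77, 0xe5, 0xd0, 0x3a]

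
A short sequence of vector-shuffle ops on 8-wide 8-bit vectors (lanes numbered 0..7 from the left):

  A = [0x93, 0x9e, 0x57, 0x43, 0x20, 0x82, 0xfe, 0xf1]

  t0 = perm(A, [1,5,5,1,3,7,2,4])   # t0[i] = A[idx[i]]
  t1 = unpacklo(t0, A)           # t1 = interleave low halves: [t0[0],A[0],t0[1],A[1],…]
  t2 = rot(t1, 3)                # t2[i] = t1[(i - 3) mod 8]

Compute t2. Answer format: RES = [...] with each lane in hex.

RES = [0x57, 0x9e, 0x43, 0x9e, 0x93, 0x82, 0x9e, 0x82]

t0 = [0x9e, 0x82, 0x82, 0x9e, 0x43, 0xf1, 0x57, 0x20]
t1 = [0x9e, 0x93, 0x82, 0x9e, 0x82, 0x57, 0x9e, 0x43]
t2 = [0x57, 0x9e, 0x43, 0x9e, 0x93, 0x82, 0x9e, 0x82]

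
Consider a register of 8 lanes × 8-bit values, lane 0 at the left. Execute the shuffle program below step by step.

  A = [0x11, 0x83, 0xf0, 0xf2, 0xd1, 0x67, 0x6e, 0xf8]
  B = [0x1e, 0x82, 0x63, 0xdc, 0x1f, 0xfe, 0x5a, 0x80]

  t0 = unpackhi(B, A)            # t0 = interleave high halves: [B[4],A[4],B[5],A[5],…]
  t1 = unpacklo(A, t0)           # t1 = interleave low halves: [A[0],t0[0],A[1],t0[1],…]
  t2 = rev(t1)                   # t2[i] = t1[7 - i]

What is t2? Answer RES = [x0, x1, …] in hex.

RES = [0x67, 0xf2, 0xfe, 0xf0, 0xd1, 0x83, 0x1f, 0x11]

→ t0 |1f|d1|fe|67|5a|6e|80|f8|
→ t1 |11|1f|83|d1|f0|fe|f2|67|
→ t2 |67|f2|fe|f0|d1|83|1f|11|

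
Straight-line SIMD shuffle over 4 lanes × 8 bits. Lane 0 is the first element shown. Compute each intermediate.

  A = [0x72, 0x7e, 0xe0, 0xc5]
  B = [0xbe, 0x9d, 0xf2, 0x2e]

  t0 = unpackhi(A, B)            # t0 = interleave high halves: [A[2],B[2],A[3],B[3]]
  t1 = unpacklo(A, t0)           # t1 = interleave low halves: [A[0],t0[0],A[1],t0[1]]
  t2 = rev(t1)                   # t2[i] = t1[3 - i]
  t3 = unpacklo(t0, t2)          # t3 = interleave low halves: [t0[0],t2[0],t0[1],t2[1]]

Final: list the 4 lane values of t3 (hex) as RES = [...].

t0 = [0xe0, 0xf2, 0xc5, 0x2e]
t1 = [0x72, 0xe0, 0x7e, 0xf2]
t2 = [0xf2, 0x7e, 0xe0, 0x72]
t3 = [0xe0, 0xf2, 0xf2, 0x7e]

RES = [0xe0, 0xf2, 0xf2, 0x7e]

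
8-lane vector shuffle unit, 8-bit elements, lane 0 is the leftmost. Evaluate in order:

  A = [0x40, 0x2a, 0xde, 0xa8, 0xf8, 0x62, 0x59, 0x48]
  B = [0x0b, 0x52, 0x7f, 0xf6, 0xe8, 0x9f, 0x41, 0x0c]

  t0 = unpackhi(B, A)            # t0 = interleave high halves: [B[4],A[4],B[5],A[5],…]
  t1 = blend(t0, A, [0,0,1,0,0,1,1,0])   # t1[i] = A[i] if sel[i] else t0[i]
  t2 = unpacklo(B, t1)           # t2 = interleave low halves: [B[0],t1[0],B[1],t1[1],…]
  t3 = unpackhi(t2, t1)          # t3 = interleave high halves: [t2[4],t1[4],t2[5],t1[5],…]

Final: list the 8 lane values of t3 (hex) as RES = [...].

RES = [ 0x7f  0x41  0xde  0x62  0xf6  0x59  0x62  0x48 ]

t0 = [0xe8, 0xf8, 0x9f, 0x62, 0x41, 0x59, 0x0c, 0x48]
t1 = [0xe8, 0xf8, 0xde, 0x62, 0x41, 0x62, 0x59, 0x48]
t2 = [0x0b, 0xe8, 0x52, 0xf8, 0x7f, 0xde, 0xf6, 0x62]
t3 = [0x7f, 0x41, 0xde, 0x62, 0xf6, 0x59, 0x62, 0x48]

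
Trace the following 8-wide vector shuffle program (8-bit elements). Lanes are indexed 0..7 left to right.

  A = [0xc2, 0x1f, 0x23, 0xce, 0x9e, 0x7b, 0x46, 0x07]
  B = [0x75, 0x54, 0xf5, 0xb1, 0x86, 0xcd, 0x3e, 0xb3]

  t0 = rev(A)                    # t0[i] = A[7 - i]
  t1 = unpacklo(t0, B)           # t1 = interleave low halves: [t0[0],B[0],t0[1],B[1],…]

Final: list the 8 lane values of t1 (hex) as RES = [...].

RES = [ 0x07  0x75  0x46  0x54  0x7b  0xf5  0x9e  0xb1 ]

→ t0 |07|46|7b|9e|ce|23|1f|c2|
→ t1 |07|75|46|54|7b|f5|9e|b1|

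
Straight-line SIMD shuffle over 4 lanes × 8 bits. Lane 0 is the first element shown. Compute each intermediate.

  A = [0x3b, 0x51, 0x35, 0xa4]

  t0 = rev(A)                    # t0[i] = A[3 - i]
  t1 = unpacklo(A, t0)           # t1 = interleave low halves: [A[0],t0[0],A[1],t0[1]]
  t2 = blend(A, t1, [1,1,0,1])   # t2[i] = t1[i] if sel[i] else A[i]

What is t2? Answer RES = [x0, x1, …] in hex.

RES = [0x3b, 0xa4, 0x35, 0x35]

  t0: a4 35 51 3b
  t1: 3b a4 51 35
  t2: 3b a4 35 35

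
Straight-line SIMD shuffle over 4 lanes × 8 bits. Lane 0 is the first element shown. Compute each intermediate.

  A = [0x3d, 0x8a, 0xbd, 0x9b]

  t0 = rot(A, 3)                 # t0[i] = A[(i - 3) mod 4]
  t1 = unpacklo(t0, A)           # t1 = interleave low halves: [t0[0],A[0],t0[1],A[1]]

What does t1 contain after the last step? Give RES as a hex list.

RES = [0x8a, 0x3d, 0xbd, 0x8a]

  t0: 8a bd 9b 3d
  t1: 8a 3d bd 8a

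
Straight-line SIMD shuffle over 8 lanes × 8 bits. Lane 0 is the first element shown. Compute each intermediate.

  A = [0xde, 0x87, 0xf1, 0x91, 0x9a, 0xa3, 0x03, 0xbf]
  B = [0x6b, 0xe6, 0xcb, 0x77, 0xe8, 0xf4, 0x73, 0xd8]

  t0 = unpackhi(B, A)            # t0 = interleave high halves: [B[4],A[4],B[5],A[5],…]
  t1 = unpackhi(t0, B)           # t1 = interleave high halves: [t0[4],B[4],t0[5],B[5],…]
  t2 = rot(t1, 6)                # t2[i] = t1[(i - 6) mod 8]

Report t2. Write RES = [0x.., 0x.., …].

t0 = [0xe8, 0x9a, 0xf4, 0xa3, 0x73, 0x03, 0xd8, 0xbf]
t1 = [0x73, 0xe8, 0x03, 0xf4, 0xd8, 0x73, 0xbf, 0xd8]
t2 = [0x03, 0xf4, 0xd8, 0x73, 0xbf, 0xd8, 0x73, 0xe8]

RES = [0x03, 0xf4, 0xd8, 0x73, 0xbf, 0xd8, 0x73, 0xe8]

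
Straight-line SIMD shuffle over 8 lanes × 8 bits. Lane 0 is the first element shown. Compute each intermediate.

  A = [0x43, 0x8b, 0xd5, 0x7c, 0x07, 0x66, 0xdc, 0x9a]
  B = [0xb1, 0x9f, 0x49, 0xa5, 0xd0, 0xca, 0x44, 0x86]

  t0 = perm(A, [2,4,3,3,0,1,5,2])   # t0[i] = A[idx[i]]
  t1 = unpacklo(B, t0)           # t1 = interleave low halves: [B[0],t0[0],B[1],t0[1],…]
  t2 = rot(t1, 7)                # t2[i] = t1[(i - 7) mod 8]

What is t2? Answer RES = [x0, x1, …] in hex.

  t0: d5 07 7c 7c 43 8b 66 d5
  t1: b1 d5 9f 07 49 7c a5 7c
  t2: d5 9f 07 49 7c a5 7c b1

RES = [ 0xd5  0x9f  0x07  0x49  0x7c  0xa5  0x7c  0xb1 ]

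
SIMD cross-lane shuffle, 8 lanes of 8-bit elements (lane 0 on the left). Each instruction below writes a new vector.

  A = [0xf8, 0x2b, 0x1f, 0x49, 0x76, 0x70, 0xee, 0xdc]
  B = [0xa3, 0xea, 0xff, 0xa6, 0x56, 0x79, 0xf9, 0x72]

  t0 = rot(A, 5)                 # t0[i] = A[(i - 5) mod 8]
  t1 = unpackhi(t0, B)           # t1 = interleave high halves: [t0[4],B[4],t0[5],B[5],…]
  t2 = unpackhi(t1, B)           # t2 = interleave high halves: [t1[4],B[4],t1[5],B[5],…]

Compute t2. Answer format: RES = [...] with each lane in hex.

→ t0 |49|76|70|ee|dc|f8|2b|1f|
→ t1 |dc|56|f8|79|2b|f9|1f|72|
→ t2 |2b|56|f9|79|1f|f9|72|72|

RES = [ 0x2b  0x56  0xf9  0x79  0x1f  0xf9  0x72  0x72 ]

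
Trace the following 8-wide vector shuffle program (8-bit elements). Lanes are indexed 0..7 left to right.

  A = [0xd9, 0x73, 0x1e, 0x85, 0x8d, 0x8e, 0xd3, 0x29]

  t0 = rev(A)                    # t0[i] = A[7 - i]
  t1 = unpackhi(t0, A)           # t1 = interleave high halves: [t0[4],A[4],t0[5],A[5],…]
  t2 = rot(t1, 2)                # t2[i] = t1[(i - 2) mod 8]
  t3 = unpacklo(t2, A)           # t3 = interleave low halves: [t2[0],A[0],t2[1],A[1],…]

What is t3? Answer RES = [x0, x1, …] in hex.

t0 = [0x29, 0xd3, 0x8e, 0x8d, 0x85, 0x1e, 0x73, 0xd9]
t1 = [0x85, 0x8d, 0x1e, 0x8e, 0x73, 0xd3, 0xd9, 0x29]
t2 = [0xd9, 0x29, 0x85, 0x8d, 0x1e, 0x8e, 0x73, 0xd3]
t3 = [0xd9, 0xd9, 0x29, 0x73, 0x85, 0x1e, 0x8d, 0x85]

RES = [ 0xd9  0xd9  0x29  0x73  0x85  0x1e  0x8d  0x85 ]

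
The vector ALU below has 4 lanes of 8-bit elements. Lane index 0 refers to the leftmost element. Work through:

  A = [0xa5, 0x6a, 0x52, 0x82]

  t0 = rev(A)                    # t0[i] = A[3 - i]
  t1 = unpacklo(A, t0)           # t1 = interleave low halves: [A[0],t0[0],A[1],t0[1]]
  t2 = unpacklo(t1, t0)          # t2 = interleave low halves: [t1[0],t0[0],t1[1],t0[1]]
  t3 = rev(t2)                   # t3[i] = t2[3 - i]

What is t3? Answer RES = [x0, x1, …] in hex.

  t0: 82 52 6a a5
  t1: a5 82 6a 52
  t2: a5 82 82 52
  t3: 52 82 82 a5

RES = [0x52, 0x82, 0x82, 0xa5]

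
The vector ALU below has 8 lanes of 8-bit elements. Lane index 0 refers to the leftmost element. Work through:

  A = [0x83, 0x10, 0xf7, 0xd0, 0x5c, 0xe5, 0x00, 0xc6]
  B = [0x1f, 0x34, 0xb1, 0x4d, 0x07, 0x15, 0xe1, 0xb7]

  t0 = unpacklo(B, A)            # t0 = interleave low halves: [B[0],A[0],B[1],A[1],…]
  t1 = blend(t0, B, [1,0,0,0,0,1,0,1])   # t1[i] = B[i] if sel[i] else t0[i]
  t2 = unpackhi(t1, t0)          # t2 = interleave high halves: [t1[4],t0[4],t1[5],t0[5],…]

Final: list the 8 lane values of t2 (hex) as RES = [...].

t0 = [0x1f, 0x83, 0x34, 0x10, 0xb1, 0xf7, 0x4d, 0xd0]
t1 = [0x1f, 0x83, 0x34, 0x10, 0xb1, 0x15, 0x4d, 0xb7]
t2 = [0xb1, 0xb1, 0x15, 0xf7, 0x4d, 0x4d, 0xb7, 0xd0]

RES = [ 0xb1  0xb1  0x15  0xf7  0x4d  0x4d  0xb7  0xd0 ]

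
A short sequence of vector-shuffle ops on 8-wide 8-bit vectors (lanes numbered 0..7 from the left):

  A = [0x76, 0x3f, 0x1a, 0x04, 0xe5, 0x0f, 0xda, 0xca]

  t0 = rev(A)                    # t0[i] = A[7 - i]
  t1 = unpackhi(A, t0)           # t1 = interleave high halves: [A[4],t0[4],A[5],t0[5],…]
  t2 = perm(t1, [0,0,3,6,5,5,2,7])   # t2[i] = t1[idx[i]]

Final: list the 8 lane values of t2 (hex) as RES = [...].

→ t0 |ca|da|0f|e5|04|1a|3f|76|
→ t1 |e5|04|0f|1a|da|3f|ca|76|
→ t2 |e5|e5|1a|ca|3f|3f|0f|76|

RES = [ 0xe5  0xe5  0x1a  0xca  0x3f  0x3f  0x0f  0x76 ]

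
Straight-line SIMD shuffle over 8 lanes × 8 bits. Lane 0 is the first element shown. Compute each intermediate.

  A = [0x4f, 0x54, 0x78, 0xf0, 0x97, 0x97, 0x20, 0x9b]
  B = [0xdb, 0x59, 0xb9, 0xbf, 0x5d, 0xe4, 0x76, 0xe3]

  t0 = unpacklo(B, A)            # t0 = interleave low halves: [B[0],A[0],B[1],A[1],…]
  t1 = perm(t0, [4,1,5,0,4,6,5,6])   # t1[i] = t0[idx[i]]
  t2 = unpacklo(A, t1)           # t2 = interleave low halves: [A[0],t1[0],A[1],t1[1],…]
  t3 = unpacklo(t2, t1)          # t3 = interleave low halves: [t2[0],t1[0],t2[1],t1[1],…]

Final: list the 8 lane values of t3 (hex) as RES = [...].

t0 = [0xdb, 0x4f, 0x59, 0x54, 0xb9, 0x78, 0xbf, 0xf0]
t1 = [0xb9, 0x4f, 0x78, 0xdb, 0xb9, 0xbf, 0x78, 0xbf]
t2 = [0x4f, 0xb9, 0x54, 0x4f, 0x78, 0x78, 0xf0, 0xdb]
t3 = [0x4f, 0xb9, 0xb9, 0x4f, 0x54, 0x78, 0x4f, 0xdb]

RES = [0x4f, 0xb9, 0xb9, 0x4f, 0x54, 0x78, 0x4f, 0xdb]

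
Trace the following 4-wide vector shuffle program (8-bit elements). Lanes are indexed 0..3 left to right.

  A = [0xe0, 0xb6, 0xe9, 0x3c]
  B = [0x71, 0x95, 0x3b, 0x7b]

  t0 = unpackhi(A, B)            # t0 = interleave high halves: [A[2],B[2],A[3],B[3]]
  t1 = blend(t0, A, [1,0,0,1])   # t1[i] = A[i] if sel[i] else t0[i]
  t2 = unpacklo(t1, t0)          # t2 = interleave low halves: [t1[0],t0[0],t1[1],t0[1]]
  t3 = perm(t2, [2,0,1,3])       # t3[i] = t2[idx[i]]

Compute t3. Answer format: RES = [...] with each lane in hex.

t0 = [0xe9, 0x3b, 0x3c, 0x7b]
t1 = [0xe0, 0x3b, 0x3c, 0x3c]
t2 = [0xe0, 0xe9, 0x3b, 0x3b]
t3 = [0x3b, 0xe0, 0xe9, 0x3b]

RES = [0x3b, 0xe0, 0xe9, 0x3b]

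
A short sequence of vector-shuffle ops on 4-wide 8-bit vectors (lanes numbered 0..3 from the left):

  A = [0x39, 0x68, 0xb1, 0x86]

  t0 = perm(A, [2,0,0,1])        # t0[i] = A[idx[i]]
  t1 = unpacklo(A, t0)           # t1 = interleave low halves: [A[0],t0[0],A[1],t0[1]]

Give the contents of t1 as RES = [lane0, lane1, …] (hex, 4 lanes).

→ t0 |b1|39|39|68|
→ t1 |39|b1|68|39|

RES = [0x39, 0xb1, 0x68, 0x39]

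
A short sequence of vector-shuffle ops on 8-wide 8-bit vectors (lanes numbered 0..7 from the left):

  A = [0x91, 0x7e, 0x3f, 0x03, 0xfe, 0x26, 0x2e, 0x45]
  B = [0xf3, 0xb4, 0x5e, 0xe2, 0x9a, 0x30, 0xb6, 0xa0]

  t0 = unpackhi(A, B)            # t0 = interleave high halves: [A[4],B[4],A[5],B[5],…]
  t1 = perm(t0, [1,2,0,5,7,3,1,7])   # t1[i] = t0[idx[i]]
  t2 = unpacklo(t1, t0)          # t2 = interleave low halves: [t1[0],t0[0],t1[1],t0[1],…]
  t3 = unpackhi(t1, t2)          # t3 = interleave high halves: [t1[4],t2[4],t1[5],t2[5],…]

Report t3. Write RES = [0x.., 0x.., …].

RES = [ 0xa0  0xfe  0x30  0x26  0x9a  0xb6  0xa0  0x30 ]

t0 = [0xfe, 0x9a, 0x26, 0x30, 0x2e, 0xb6, 0x45, 0xa0]
t1 = [0x9a, 0x26, 0xfe, 0xb6, 0xa0, 0x30, 0x9a, 0xa0]
t2 = [0x9a, 0xfe, 0x26, 0x9a, 0xfe, 0x26, 0xb6, 0x30]
t3 = [0xa0, 0xfe, 0x30, 0x26, 0x9a, 0xb6, 0xa0, 0x30]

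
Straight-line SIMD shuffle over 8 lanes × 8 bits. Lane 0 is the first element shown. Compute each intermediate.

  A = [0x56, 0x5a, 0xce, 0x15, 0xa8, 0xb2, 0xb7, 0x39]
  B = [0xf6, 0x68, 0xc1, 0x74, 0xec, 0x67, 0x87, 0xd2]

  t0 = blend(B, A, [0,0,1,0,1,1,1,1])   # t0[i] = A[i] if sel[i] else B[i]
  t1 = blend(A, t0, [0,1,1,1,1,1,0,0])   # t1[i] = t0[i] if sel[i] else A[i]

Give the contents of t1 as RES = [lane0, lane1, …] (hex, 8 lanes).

  t0: f6 68 ce 74 a8 b2 b7 39
  t1: 56 68 ce 74 a8 b2 b7 39

RES = [ 0x56  0x68  0xce  0x74  0xa8  0xb2  0xb7  0x39 ]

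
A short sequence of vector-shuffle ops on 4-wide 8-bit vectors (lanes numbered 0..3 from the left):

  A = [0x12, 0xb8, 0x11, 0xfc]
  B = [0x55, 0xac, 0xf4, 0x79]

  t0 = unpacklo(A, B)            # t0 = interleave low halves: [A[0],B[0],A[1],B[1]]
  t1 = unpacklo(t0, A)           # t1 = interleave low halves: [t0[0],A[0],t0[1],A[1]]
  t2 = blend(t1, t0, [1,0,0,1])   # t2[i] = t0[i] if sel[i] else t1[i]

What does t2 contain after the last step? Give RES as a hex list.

t0 = [0x12, 0x55, 0xb8, 0xac]
t1 = [0x12, 0x12, 0x55, 0xb8]
t2 = [0x12, 0x12, 0x55, 0xac]

RES = [0x12, 0x12, 0x55, 0xac]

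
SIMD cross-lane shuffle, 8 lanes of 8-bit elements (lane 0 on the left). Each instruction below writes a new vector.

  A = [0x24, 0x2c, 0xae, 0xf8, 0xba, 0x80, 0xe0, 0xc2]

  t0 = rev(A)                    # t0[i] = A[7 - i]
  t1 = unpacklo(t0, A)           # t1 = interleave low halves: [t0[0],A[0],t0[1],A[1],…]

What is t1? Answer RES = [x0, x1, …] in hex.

RES = [0xc2, 0x24, 0xe0, 0x2c, 0x80, 0xae, 0xba, 0xf8]

  t0: c2 e0 80 ba f8 ae 2c 24
  t1: c2 24 e0 2c 80 ae ba f8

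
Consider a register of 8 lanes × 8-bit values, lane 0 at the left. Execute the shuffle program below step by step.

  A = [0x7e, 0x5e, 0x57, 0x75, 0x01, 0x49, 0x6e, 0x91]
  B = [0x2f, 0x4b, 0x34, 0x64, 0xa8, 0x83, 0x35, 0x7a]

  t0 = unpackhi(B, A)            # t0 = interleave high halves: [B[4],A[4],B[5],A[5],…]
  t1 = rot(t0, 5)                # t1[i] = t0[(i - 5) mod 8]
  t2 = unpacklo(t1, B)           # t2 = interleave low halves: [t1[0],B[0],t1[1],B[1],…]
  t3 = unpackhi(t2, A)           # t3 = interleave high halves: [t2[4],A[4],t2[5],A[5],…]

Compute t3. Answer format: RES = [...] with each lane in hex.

RES = [0x6e, 0x01, 0x34, 0x49, 0x7a, 0x6e, 0x64, 0x91]

t0 = [0xa8, 0x01, 0x83, 0x49, 0x35, 0x6e, 0x7a, 0x91]
t1 = [0x49, 0x35, 0x6e, 0x7a, 0x91, 0xa8, 0x01, 0x83]
t2 = [0x49, 0x2f, 0x35, 0x4b, 0x6e, 0x34, 0x7a, 0x64]
t3 = [0x6e, 0x01, 0x34, 0x49, 0x7a, 0x6e, 0x64, 0x91]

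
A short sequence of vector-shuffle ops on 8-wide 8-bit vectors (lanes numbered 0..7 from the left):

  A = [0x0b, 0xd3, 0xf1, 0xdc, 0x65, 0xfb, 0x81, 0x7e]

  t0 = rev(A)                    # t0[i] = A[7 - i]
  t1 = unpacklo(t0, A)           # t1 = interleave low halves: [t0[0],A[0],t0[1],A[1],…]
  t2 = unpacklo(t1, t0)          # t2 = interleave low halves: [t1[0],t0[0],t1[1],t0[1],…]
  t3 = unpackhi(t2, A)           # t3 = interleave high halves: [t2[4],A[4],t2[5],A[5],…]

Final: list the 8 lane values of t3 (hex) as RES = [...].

→ t0 |7e|81|fb|65|dc|f1|d3|0b|
→ t1 |7e|0b|81|d3|fb|f1|65|dc|
→ t2 |7e|7e|0b|81|81|fb|d3|65|
→ t3 |81|65|fb|fb|d3|81|65|7e|

RES = [ 0x81  0x65  0xfb  0xfb  0xd3  0x81  0x65  0x7e ]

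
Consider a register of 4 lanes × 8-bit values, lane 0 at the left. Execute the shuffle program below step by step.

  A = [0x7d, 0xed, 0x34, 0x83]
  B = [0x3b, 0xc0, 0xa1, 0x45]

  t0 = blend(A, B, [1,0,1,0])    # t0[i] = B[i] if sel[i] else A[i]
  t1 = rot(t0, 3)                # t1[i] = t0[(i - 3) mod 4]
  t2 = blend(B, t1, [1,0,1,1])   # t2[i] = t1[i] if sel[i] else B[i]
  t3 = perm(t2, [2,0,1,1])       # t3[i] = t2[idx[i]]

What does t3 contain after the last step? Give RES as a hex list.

RES = [0x83, 0xed, 0xc0, 0xc0]

→ t0 |3b|ed|a1|83|
→ t1 |ed|a1|83|3b|
→ t2 |ed|c0|83|3b|
→ t3 |83|ed|c0|c0|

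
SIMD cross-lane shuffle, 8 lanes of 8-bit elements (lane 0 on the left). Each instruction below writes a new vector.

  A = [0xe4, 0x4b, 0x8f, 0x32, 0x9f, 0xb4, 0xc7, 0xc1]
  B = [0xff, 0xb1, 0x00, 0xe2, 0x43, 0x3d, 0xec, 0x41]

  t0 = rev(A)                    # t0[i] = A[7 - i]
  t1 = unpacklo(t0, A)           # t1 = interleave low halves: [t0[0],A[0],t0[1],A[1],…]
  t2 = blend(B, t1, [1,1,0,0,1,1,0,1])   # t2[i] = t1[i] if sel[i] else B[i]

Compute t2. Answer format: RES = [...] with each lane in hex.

RES = [ 0xc1  0xe4  0x00  0xe2  0xb4  0x8f  0xec  0x32 ]

t0 = [0xc1, 0xc7, 0xb4, 0x9f, 0x32, 0x8f, 0x4b, 0xe4]
t1 = [0xc1, 0xe4, 0xc7, 0x4b, 0xb4, 0x8f, 0x9f, 0x32]
t2 = [0xc1, 0xe4, 0x00, 0xe2, 0xb4, 0x8f, 0xec, 0x32]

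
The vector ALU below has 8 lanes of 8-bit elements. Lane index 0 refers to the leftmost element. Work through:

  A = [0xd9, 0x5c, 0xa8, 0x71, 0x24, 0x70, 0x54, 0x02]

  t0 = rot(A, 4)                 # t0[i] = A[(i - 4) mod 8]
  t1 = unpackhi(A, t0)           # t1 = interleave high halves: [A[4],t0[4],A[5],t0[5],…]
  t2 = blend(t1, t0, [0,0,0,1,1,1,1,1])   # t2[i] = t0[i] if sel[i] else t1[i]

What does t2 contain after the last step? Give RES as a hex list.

RES = [ 0x24  0xd9  0x70  0x02  0xd9  0x5c  0xa8  0x71 ]

  t0: 24 70 54 02 d9 5c a8 71
  t1: 24 d9 70 5c 54 a8 02 71
  t2: 24 d9 70 02 d9 5c a8 71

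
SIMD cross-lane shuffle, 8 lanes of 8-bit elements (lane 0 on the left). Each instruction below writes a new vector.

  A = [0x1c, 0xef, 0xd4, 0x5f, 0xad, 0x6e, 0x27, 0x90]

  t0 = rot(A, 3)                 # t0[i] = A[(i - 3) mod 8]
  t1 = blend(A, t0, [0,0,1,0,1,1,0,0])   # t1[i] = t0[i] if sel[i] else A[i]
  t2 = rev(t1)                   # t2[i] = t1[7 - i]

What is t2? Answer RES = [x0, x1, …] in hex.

→ t0 |6e|27|90|1c|ef|d4|5f|ad|
→ t1 |1c|ef|90|5f|ef|d4|27|90|
→ t2 |90|27|d4|ef|5f|90|ef|1c|

RES = [0x90, 0x27, 0xd4, 0xef, 0x5f, 0x90, 0xef, 0x1c]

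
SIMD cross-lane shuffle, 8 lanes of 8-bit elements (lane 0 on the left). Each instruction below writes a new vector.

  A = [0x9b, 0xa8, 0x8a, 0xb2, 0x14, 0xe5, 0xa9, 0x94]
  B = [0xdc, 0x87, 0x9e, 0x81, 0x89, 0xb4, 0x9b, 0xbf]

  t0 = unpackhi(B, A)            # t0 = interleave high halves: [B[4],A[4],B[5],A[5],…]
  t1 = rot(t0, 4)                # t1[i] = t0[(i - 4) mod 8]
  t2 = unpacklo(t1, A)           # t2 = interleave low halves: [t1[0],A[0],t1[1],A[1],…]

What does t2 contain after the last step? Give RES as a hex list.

RES = [0x9b, 0x9b, 0xa9, 0xa8, 0xbf, 0x8a, 0x94, 0xb2]

t0 = [0x89, 0x14, 0xb4, 0xe5, 0x9b, 0xa9, 0xbf, 0x94]
t1 = [0x9b, 0xa9, 0xbf, 0x94, 0x89, 0x14, 0xb4, 0xe5]
t2 = [0x9b, 0x9b, 0xa9, 0xa8, 0xbf, 0x8a, 0x94, 0xb2]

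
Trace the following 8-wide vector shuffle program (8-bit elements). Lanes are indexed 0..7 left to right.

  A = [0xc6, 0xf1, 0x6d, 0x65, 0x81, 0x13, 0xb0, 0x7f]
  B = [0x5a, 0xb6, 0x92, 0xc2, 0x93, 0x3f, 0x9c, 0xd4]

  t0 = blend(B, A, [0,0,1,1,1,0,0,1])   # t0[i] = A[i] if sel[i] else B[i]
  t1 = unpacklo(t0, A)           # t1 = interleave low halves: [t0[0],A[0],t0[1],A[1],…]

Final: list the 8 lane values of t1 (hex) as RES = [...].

RES = [0x5a, 0xc6, 0xb6, 0xf1, 0x6d, 0x6d, 0x65, 0x65]

t0 = [0x5a, 0xb6, 0x6d, 0x65, 0x81, 0x3f, 0x9c, 0x7f]
t1 = [0x5a, 0xc6, 0xb6, 0xf1, 0x6d, 0x6d, 0x65, 0x65]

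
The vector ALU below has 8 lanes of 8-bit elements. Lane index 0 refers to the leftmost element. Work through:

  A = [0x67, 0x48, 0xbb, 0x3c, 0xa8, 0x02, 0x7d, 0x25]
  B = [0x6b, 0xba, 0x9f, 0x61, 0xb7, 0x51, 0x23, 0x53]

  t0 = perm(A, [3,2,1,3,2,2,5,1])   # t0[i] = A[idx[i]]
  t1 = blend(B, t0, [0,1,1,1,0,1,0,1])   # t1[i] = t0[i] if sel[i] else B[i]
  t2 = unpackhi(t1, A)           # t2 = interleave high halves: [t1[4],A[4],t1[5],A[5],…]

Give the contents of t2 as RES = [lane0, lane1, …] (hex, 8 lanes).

RES = [ 0xb7  0xa8  0xbb  0x02  0x23  0x7d  0x48  0x25 ]

t0 = [0x3c, 0xbb, 0x48, 0x3c, 0xbb, 0xbb, 0x02, 0x48]
t1 = [0x6b, 0xbb, 0x48, 0x3c, 0xb7, 0xbb, 0x23, 0x48]
t2 = [0xb7, 0xa8, 0xbb, 0x02, 0x23, 0x7d, 0x48, 0x25]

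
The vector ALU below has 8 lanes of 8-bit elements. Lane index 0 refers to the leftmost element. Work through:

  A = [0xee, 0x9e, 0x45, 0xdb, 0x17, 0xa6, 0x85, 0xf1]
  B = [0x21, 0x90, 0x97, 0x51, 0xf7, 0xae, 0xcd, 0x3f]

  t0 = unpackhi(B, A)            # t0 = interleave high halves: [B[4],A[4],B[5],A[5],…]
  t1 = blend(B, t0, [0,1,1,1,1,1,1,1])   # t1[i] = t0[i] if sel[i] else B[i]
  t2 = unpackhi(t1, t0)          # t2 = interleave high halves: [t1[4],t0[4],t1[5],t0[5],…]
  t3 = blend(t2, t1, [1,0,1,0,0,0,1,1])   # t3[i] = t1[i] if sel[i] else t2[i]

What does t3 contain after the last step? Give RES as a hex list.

RES = [0x21, 0xcd, 0xae, 0x85, 0x3f, 0x3f, 0x3f, 0xf1]

t0 = [0xf7, 0x17, 0xae, 0xa6, 0xcd, 0x85, 0x3f, 0xf1]
t1 = [0x21, 0x17, 0xae, 0xa6, 0xcd, 0x85, 0x3f, 0xf1]
t2 = [0xcd, 0xcd, 0x85, 0x85, 0x3f, 0x3f, 0xf1, 0xf1]
t3 = [0x21, 0xcd, 0xae, 0x85, 0x3f, 0x3f, 0x3f, 0xf1]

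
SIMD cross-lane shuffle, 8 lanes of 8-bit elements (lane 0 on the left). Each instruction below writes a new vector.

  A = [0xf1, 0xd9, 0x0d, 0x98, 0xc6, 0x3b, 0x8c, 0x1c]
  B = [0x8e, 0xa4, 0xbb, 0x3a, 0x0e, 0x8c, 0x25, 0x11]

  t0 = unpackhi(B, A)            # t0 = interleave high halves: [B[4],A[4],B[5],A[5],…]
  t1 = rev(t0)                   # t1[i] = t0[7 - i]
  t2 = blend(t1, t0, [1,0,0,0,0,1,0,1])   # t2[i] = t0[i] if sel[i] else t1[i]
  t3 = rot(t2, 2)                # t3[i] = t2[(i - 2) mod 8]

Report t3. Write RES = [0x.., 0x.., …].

RES = [ 0xc6  0x1c  0x0e  0x11  0x8c  0x25  0x3b  0x8c ]

t0 = [0x0e, 0xc6, 0x8c, 0x3b, 0x25, 0x8c, 0x11, 0x1c]
t1 = [0x1c, 0x11, 0x8c, 0x25, 0x3b, 0x8c, 0xc6, 0x0e]
t2 = [0x0e, 0x11, 0x8c, 0x25, 0x3b, 0x8c, 0xc6, 0x1c]
t3 = [0xc6, 0x1c, 0x0e, 0x11, 0x8c, 0x25, 0x3b, 0x8c]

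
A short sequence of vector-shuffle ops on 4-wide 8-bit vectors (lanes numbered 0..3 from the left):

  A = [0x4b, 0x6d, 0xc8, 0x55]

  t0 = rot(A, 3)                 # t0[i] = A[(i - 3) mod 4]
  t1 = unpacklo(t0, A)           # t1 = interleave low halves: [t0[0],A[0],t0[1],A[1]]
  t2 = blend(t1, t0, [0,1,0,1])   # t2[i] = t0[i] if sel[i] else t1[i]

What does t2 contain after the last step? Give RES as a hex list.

  t0: 6d c8 55 4b
  t1: 6d 4b c8 6d
  t2: 6d c8 c8 4b

RES = [0x6d, 0xc8, 0xc8, 0x4b]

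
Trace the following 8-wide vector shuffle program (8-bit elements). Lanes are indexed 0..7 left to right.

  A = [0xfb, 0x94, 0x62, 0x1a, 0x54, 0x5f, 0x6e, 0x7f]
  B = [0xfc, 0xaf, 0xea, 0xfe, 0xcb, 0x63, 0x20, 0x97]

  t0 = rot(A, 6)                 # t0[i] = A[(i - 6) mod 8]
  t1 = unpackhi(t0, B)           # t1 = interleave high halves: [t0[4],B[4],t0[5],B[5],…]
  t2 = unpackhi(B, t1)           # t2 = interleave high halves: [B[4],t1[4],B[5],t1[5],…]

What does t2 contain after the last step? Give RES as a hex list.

  t0: 62 1a 54 5f 6e 7f fb 94
  t1: 6e cb 7f 63 fb 20 94 97
  t2: cb fb 63 20 20 94 97 97

RES = [0xcb, 0xfb, 0x63, 0x20, 0x20, 0x94, 0x97, 0x97]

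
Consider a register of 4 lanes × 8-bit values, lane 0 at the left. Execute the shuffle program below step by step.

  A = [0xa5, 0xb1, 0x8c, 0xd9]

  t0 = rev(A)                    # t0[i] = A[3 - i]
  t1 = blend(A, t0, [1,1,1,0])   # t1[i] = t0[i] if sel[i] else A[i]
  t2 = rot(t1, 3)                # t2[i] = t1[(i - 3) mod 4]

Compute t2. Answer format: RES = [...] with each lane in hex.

→ t0 |d9|8c|b1|a5|
→ t1 |d9|8c|b1|d9|
→ t2 |8c|b1|d9|d9|

RES = [0x8c, 0xb1, 0xd9, 0xd9]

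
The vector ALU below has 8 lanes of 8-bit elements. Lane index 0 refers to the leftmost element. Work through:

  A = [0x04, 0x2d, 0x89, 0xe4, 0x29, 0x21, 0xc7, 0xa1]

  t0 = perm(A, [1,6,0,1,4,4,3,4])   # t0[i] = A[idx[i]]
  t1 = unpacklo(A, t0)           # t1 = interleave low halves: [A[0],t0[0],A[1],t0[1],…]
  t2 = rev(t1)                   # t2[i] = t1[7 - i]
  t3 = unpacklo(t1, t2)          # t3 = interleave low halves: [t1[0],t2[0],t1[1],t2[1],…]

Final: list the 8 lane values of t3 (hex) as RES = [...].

→ t0 |2d|c7|04|2d|29|29|e4|29|
→ t1 |04|2d|2d|c7|89|04|e4|2d|
→ t2 |2d|e4|04|89|c7|2d|2d|04|
→ t3 |04|2d|2d|e4|2d|04|c7|89|

RES = [ 0x04  0x2d  0x2d  0xe4  0x2d  0x04  0xc7  0x89 ]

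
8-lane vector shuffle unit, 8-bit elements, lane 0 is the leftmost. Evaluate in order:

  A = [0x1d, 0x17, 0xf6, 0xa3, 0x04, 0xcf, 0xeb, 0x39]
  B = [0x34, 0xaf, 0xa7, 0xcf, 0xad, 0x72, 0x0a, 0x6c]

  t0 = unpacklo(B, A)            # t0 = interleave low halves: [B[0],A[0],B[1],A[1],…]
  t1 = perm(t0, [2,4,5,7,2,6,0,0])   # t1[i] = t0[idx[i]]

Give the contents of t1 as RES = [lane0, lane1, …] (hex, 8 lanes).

RES = [0xaf, 0xa7, 0xf6, 0xa3, 0xaf, 0xcf, 0x34, 0x34]

→ t0 |34|1d|af|17|a7|f6|cf|a3|
→ t1 |af|a7|f6|a3|af|cf|34|34|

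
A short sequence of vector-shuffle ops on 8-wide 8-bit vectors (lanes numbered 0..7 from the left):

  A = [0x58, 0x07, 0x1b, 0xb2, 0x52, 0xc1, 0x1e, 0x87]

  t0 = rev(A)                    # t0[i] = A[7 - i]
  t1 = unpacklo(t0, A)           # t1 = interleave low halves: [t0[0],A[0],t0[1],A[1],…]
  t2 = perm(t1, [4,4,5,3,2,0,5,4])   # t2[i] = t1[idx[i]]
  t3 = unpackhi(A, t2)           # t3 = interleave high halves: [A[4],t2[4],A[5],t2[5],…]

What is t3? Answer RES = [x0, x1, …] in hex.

RES = [0x52, 0x1e, 0xc1, 0x87, 0x1e, 0x1b, 0x87, 0xc1]

t0 = [0x87, 0x1e, 0xc1, 0x52, 0xb2, 0x1b, 0x07, 0x58]
t1 = [0x87, 0x58, 0x1e, 0x07, 0xc1, 0x1b, 0x52, 0xb2]
t2 = [0xc1, 0xc1, 0x1b, 0x07, 0x1e, 0x87, 0x1b, 0xc1]
t3 = [0x52, 0x1e, 0xc1, 0x87, 0x1e, 0x1b, 0x87, 0xc1]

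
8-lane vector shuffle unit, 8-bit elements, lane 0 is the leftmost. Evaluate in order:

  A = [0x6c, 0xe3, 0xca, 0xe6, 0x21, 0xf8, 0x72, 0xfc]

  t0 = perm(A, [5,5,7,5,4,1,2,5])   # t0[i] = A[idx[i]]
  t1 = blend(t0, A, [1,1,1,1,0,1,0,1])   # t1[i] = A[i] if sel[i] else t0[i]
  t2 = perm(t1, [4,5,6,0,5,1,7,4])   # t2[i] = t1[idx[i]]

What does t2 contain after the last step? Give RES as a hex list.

RES = [ 0x21  0xf8  0xca  0x6c  0xf8  0xe3  0xfc  0x21 ]

→ t0 |f8|f8|fc|f8|21|e3|ca|f8|
→ t1 |6c|e3|ca|e6|21|f8|ca|fc|
→ t2 |21|f8|ca|6c|f8|e3|fc|21|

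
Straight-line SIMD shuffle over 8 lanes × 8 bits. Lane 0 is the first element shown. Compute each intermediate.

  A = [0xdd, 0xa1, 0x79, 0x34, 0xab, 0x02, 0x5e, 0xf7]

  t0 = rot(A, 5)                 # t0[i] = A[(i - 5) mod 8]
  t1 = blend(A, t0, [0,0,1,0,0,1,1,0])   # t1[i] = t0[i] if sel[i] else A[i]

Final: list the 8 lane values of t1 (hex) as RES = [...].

→ t0 |34|ab|02|5e|f7|dd|a1|79|
→ t1 |dd|a1|02|34|ab|dd|a1|f7|

RES = [ 0xdd  0xa1  0x02  0x34  0xab  0xdd  0xa1  0xf7 ]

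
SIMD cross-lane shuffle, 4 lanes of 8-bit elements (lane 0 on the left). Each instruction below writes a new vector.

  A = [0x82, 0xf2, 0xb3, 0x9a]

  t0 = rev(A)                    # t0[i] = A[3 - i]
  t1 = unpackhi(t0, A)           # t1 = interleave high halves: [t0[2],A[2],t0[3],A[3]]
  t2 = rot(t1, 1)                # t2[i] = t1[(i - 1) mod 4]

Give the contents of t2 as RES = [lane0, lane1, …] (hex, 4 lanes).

RES = [ 0x9a  0xf2  0xb3  0x82 ]

  t0: 9a b3 f2 82
  t1: f2 b3 82 9a
  t2: 9a f2 b3 82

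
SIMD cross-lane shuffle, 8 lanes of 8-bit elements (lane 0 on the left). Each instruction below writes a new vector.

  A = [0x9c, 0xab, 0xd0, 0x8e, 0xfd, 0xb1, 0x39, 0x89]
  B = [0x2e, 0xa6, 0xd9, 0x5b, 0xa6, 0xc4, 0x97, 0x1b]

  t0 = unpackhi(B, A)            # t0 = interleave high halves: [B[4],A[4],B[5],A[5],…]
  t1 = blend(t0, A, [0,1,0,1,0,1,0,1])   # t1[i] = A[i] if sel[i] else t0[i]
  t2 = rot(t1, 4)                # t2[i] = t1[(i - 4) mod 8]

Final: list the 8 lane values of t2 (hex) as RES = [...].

→ t0 |a6|fd|c4|b1|97|39|1b|89|
→ t1 |a6|ab|c4|8e|97|b1|1b|89|
→ t2 |97|b1|1b|89|a6|ab|c4|8e|

RES = [0x97, 0xb1, 0x1b, 0x89, 0xa6, 0xab, 0xc4, 0x8e]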